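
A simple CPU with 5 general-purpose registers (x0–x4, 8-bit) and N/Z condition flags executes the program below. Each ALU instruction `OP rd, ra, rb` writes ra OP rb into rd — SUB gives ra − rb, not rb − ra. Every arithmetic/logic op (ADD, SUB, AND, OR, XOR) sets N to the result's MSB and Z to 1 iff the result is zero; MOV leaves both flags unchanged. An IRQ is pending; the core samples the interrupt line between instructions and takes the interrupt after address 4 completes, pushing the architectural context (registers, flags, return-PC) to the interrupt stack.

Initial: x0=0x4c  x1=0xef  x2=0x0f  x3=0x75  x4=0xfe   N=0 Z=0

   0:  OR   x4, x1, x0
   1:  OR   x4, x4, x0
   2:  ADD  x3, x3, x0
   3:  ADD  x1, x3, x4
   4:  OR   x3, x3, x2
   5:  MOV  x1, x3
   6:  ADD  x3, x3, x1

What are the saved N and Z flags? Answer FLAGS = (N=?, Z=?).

FLAGS = (N=1, Z=0)

after  0: x0=0x4c x1=0xef x2=0x0f x3=0x75 x4=0xef  N=1 Z=0
after  1: x0=0x4c x1=0xef x2=0x0f x3=0x75 x4=0xef  N=1 Z=0
after  2: x0=0x4c x1=0xef x2=0x0f x3=0xc1 x4=0xef  N=1 Z=0
after  3: x0=0x4c x1=0xb0 x2=0x0f x3=0xc1 x4=0xef  N=1 Z=0
after  4: x0=0x4c x1=0xb0 x2=0x0f x3=0xcf x4=0xef  N=1 Z=0
-- IRQ taken; context saved, return-PC = 5 --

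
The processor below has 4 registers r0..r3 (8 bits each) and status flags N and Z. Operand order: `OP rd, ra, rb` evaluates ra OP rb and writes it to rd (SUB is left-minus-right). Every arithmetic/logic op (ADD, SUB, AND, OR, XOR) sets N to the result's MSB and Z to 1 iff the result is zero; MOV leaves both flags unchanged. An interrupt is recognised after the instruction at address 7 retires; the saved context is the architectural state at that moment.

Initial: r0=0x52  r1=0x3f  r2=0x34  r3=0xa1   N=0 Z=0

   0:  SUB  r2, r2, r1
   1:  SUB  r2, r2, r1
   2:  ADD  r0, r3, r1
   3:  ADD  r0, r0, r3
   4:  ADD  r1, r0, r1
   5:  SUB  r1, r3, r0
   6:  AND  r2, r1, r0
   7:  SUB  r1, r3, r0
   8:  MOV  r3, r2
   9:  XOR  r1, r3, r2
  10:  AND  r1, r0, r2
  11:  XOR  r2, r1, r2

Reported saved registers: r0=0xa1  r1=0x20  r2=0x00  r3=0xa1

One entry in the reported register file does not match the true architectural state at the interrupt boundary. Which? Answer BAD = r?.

BAD = r0

after  0: r0=0x52 r1=0x3f r2=0xf5 r3=0xa1  N=1 Z=0
after  1: r0=0x52 r1=0x3f r2=0xb6 r3=0xa1  N=1 Z=0
after  2: r0=0xe0 r1=0x3f r2=0xb6 r3=0xa1  N=1 Z=0
after  3: r0=0x81 r1=0x3f r2=0xb6 r3=0xa1  N=1 Z=0
after  4: r0=0x81 r1=0xc0 r2=0xb6 r3=0xa1  N=1 Z=0
after  5: r0=0x81 r1=0x20 r2=0xb6 r3=0xa1  N=0 Z=0
after  6: r0=0x81 r1=0x20 r2=0x00 r3=0xa1  N=0 Z=1
after  7: r0=0x81 r1=0x20 r2=0x00 r3=0xa1  N=0 Z=0
-- IRQ taken; context saved, return-PC = 8 --
mismatch: r0: reported 0xa1 vs actual 0x81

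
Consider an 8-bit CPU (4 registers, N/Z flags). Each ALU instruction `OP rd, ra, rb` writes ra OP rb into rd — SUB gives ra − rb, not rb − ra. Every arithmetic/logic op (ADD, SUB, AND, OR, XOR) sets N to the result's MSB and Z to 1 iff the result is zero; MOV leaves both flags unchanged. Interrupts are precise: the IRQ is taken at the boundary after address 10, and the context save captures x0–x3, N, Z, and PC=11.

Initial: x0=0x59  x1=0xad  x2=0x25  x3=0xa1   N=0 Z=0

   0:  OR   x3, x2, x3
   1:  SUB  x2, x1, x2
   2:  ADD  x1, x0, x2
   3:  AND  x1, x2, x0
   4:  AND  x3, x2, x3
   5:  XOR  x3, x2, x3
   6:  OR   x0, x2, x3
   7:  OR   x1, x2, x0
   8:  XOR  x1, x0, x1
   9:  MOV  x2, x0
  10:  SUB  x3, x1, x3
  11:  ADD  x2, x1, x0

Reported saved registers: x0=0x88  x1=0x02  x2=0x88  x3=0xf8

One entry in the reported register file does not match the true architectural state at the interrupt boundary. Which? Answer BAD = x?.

after  0: x0=0x59 x1=0xad x2=0x25 x3=0xa5  N=1 Z=0
after  1: x0=0x59 x1=0xad x2=0x88 x3=0xa5  N=1 Z=0
after  2: x0=0x59 x1=0xe1 x2=0x88 x3=0xa5  N=1 Z=0
after  3: x0=0x59 x1=0x08 x2=0x88 x3=0xa5  N=0 Z=0
after  4: x0=0x59 x1=0x08 x2=0x88 x3=0x80  N=1 Z=0
after  5: x0=0x59 x1=0x08 x2=0x88 x3=0x08  N=0 Z=0
after  6: x0=0x88 x1=0x08 x2=0x88 x3=0x08  N=1 Z=0
after  7: x0=0x88 x1=0x88 x2=0x88 x3=0x08  N=1 Z=0
after  8: x0=0x88 x1=0x00 x2=0x88 x3=0x08  N=0 Z=1
after  9: x0=0x88 x1=0x00 x2=0x88 x3=0x08  N=0 Z=1
after 10: x0=0x88 x1=0x00 x2=0x88 x3=0xf8  N=1 Z=0
-- IRQ taken; context saved, return-PC = 11 --
mismatch: x1: reported 0x02 vs actual 0x00

BAD = x1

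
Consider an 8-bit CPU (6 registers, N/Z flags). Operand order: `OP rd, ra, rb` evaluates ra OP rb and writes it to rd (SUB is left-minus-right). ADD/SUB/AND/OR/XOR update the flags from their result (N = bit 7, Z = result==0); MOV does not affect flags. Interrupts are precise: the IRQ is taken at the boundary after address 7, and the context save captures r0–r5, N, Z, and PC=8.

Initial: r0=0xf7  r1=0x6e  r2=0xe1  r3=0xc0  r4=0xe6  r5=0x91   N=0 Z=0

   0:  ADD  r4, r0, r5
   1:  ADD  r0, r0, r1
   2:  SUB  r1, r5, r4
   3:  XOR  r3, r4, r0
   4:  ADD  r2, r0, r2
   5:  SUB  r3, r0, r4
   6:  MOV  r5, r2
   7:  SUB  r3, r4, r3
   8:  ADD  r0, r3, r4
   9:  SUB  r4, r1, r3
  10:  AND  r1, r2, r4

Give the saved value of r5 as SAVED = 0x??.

after  0: r0=0xf7 r1=0x6e r2=0xe1 r3=0xc0 r4=0x88 r5=0x91  N=1 Z=0
after  1: r0=0x65 r1=0x6e r2=0xe1 r3=0xc0 r4=0x88 r5=0x91  N=0 Z=0
after  2: r0=0x65 r1=0x09 r2=0xe1 r3=0xc0 r4=0x88 r5=0x91  N=0 Z=0
after  3: r0=0x65 r1=0x09 r2=0xe1 r3=0xed r4=0x88 r5=0x91  N=1 Z=0
after  4: r0=0x65 r1=0x09 r2=0x46 r3=0xed r4=0x88 r5=0x91  N=0 Z=0
after  5: r0=0x65 r1=0x09 r2=0x46 r3=0xdd r4=0x88 r5=0x91  N=1 Z=0
after  6: r0=0x65 r1=0x09 r2=0x46 r3=0xdd r4=0x88 r5=0x46  N=1 Z=0
after  7: r0=0x65 r1=0x09 r2=0x46 r3=0xab r4=0x88 r5=0x46  N=1 Z=0
-- IRQ taken; context saved, return-PC = 8 --

SAVED = 0x46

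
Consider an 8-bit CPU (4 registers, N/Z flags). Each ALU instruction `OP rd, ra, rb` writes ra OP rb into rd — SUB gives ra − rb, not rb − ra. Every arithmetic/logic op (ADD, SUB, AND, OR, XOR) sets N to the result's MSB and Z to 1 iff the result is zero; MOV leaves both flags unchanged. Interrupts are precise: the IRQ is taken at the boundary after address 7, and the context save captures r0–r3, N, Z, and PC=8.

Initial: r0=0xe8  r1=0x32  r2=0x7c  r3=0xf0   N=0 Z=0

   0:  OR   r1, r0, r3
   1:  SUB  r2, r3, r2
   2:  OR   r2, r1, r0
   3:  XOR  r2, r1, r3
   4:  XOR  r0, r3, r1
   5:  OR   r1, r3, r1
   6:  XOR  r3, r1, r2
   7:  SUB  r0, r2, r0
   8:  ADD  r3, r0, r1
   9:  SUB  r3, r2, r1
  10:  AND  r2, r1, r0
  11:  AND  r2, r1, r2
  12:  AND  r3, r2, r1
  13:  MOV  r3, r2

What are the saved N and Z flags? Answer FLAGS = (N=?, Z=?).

after  0: r0=0xe8 r1=0xf8 r2=0x7c r3=0xf0  N=1 Z=0
after  1: r0=0xe8 r1=0xf8 r2=0x74 r3=0xf0  N=0 Z=0
after  2: r0=0xe8 r1=0xf8 r2=0xf8 r3=0xf0  N=1 Z=0
after  3: r0=0xe8 r1=0xf8 r2=0x08 r3=0xf0  N=0 Z=0
after  4: r0=0x08 r1=0xf8 r2=0x08 r3=0xf0  N=0 Z=0
after  5: r0=0x08 r1=0xf8 r2=0x08 r3=0xf0  N=1 Z=0
after  6: r0=0x08 r1=0xf8 r2=0x08 r3=0xf0  N=1 Z=0
after  7: r0=0x00 r1=0xf8 r2=0x08 r3=0xf0  N=0 Z=1
-- IRQ taken; context saved, return-PC = 8 --

FLAGS = (N=0, Z=1)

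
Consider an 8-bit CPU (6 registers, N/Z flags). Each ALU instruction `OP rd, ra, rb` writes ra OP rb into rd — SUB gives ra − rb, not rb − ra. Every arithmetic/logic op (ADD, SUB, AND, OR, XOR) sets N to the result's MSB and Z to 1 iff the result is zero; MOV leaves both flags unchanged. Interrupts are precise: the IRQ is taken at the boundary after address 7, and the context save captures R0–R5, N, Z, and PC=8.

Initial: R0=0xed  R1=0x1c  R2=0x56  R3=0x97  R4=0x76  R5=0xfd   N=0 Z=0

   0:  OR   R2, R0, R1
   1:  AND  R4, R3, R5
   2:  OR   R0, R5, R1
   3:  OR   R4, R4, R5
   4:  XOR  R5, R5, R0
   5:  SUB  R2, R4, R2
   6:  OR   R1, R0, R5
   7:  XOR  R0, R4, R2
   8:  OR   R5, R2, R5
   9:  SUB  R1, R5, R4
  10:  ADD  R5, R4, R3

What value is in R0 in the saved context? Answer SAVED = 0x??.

after  0: R0=0xed R1=0x1c R2=0xfd R3=0x97 R4=0x76 R5=0xfd  N=1 Z=0
after  1: R0=0xed R1=0x1c R2=0xfd R3=0x97 R4=0x95 R5=0xfd  N=1 Z=0
after  2: R0=0xfd R1=0x1c R2=0xfd R3=0x97 R4=0x95 R5=0xfd  N=1 Z=0
after  3: R0=0xfd R1=0x1c R2=0xfd R3=0x97 R4=0xfd R5=0xfd  N=1 Z=0
after  4: R0=0xfd R1=0x1c R2=0xfd R3=0x97 R4=0xfd R5=0x00  N=0 Z=1
after  5: R0=0xfd R1=0x1c R2=0x00 R3=0x97 R4=0xfd R5=0x00  N=0 Z=1
after  6: R0=0xfd R1=0xfd R2=0x00 R3=0x97 R4=0xfd R5=0x00  N=1 Z=0
after  7: R0=0xfd R1=0xfd R2=0x00 R3=0x97 R4=0xfd R5=0x00  N=1 Z=0
-- IRQ taken; context saved, return-PC = 8 --

SAVED = 0xfd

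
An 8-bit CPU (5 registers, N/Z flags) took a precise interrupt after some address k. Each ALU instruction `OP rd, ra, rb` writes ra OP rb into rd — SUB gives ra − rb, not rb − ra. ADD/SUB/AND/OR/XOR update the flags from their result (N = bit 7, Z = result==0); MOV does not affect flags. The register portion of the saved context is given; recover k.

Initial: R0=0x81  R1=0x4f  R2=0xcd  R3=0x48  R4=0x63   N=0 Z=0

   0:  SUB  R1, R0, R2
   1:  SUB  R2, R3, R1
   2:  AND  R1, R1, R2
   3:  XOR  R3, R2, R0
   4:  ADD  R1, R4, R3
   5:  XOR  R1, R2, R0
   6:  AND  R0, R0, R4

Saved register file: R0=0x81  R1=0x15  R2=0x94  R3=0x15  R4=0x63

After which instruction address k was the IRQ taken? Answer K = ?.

after  0: R0=0x81 R1=0xb4 R2=0xcd R3=0x48 R4=0x63  N=1 Z=0
after  1: R0=0x81 R1=0xb4 R2=0x94 R3=0x48 R4=0x63  N=1 Z=0
after  2: R0=0x81 R1=0x94 R2=0x94 R3=0x48 R4=0x63  N=1 Z=0
after  3: R0=0x81 R1=0x94 R2=0x94 R3=0x15 R4=0x63  N=0 Z=0
after  4: R0=0x81 R1=0x78 R2=0x94 R3=0x15 R4=0x63  N=0 Z=0
after  5: R0=0x81 R1=0x15 R2=0x94 R3=0x15 R4=0x63  N=0 Z=0
-- IRQ taken; context saved, return-PC = 6 --

K = 5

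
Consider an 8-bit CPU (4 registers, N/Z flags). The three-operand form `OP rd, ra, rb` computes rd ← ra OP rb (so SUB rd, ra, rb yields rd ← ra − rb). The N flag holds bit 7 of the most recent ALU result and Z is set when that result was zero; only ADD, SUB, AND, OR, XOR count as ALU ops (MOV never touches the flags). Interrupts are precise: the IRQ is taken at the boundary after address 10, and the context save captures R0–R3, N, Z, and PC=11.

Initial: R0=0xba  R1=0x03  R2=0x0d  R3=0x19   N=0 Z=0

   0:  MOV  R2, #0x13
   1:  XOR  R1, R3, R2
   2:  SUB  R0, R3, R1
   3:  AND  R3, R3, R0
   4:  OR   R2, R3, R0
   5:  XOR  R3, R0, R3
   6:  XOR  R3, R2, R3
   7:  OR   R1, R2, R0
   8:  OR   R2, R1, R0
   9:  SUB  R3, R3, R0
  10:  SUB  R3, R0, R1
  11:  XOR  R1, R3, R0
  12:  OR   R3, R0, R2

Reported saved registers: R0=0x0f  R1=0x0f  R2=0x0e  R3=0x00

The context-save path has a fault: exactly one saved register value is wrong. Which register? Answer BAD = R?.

after  0: R0=0xba R1=0x03 R2=0x13 R3=0x19  N=0 Z=0
after  1: R0=0xba R1=0x0a R2=0x13 R3=0x19  N=0 Z=0
after  2: R0=0x0f R1=0x0a R2=0x13 R3=0x19  N=0 Z=0
after  3: R0=0x0f R1=0x0a R2=0x13 R3=0x09  N=0 Z=0
after  4: R0=0x0f R1=0x0a R2=0x0f R3=0x09  N=0 Z=0
after  5: R0=0x0f R1=0x0a R2=0x0f R3=0x06  N=0 Z=0
after  6: R0=0x0f R1=0x0a R2=0x0f R3=0x09  N=0 Z=0
after  7: R0=0x0f R1=0x0f R2=0x0f R3=0x09  N=0 Z=0
after  8: R0=0x0f R1=0x0f R2=0x0f R3=0x09  N=0 Z=0
after  9: R0=0x0f R1=0x0f R2=0x0f R3=0xfa  N=1 Z=0
after 10: R0=0x0f R1=0x0f R2=0x0f R3=0x00  N=0 Z=1
-- IRQ taken; context saved, return-PC = 11 --
mismatch: R2: reported 0x0e vs actual 0x0f

BAD = R2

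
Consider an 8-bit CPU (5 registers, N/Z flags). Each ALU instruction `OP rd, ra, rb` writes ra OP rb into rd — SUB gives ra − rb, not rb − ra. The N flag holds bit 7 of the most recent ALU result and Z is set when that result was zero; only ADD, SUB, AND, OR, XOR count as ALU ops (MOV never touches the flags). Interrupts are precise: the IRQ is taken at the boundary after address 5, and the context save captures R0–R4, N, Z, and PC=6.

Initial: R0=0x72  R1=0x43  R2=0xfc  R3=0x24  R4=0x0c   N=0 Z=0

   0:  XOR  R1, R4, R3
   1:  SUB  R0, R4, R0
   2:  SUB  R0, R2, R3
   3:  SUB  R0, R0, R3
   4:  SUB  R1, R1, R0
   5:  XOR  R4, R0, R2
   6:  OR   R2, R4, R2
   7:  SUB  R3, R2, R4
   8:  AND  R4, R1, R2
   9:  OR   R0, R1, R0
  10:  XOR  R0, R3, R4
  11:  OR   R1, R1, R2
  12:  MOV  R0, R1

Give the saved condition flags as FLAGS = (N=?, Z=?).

after  0: R0=0x72 R1=0x28 R2=0xfc R3=0x24 R4=0x0c  N=0 Z=0
after  1: R0=0x9a R1=0x28 R2=0xfc R3=0x24 R4=0x0c  N=1 Z=0
after  2: R0=0xd8 R1=0x28 R2=0xfc R3=0x24 R4=0x0c  N=1 Z=0
after  3: R0=0xb4 R1=0x28 R2=0xfc R3=0x24 R4=0x0c  N=1 Z=0
after  4: R0=0xb4 R1=0x74 R2=0xfc R3=0x24 R4=0x0c  N=0 Z=0
after  5: R0=0xb4 R1=0x74 R2=0xfc R3=0x24 R4=0x48  N=0 Z=0
-- IRQ taken; context saved, return-PC = 6 --

FLAGS = (N=0, Z=0)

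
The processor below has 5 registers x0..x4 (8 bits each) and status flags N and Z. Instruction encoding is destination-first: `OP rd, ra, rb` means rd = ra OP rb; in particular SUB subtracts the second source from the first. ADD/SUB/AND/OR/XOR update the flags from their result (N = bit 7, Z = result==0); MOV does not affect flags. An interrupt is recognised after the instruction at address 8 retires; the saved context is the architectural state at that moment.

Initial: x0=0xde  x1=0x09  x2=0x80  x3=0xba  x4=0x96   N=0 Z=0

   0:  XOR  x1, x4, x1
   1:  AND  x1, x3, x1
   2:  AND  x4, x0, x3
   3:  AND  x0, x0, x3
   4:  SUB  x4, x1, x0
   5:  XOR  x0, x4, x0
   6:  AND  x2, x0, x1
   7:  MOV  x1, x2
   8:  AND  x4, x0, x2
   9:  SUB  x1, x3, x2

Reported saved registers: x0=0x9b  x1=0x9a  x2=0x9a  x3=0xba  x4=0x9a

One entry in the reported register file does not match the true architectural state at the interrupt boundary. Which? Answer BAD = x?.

after  0: x0=0xde x1=0x9f x2=0x80 x3=0xba x4=0x96  N=1 Z=0
after  1: x0=0xde x1=0x9a x2=0x80 x3=0xba x4=0x96  N=1 Z=0
after  2: x0=0xde x1=0x9a x2=0x80 x3=0xba x4=0x9a  N=1 Z=0
after  3: x0=0x9a x1=0x9a x2=0x80 x3=0xba x4=0x9a  N=1 Z=0
after  4: x0=0x9a x1=0x9a x2=0x80 x3=0xba x4=0x00  N=0 Z=1
after  5: x0=0x9a x1=0x9a x2=0x80 x3=0xba x4=0x00  N=1 Z=0
after  6: x0=0x9a x1=0x9a x2=0x9a x3=0xba x4=0x00  N=1 Z=0
after  7: x0=0x9a x1=0x9a x2=0x9a x3=0xba x4=0x00  N=1 Z=0
after  8: x0=0x9a x1=0x9a x2=0x9a x3=0xba x4=0x9a  N=1 Z=0
-- IRQ taken; context saved, return-PC = 9 --
mismatch: x0: reported 0x9b vs actual 0x9a

BAD = x0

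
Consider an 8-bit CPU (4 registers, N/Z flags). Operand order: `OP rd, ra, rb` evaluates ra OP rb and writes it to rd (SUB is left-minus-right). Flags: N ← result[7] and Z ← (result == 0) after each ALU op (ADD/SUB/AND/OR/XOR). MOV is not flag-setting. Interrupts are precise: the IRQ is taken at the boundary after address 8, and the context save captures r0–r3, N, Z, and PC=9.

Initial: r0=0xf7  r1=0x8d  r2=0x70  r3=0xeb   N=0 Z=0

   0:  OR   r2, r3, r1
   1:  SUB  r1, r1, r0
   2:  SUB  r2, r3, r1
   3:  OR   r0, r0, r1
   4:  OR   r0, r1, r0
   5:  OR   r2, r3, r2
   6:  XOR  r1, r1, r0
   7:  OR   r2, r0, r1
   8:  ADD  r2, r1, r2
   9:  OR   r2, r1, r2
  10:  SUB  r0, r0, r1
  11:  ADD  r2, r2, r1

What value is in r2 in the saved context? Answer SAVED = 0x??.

after  0: r0=0xf7 r1=0x8d r2=0xef r3=0xeb  N=1 Z=0
after  1: r0=0xf7 r1=0x96 r2=0xef r3=0xeb  N=1 Z=0
after  2: r0=0xf7 r1=0x96 r2=0x55 r3=0xeb  N=0 Z=0
after  3: r0=0xf7 r1=0x96 r2=0x55 r3=0xeb  N=1 Z=0
after  4: r0=0xf7 r1=0x96 r2=0x55 r3=0xeb  N=1 Z=0
after  5: r0=0xf7 r1=0x96 r2=0xff r3=0xeb  N=1 Z=0
after  6: r0=0xf7 r1=0x61 r2=0xff r3=0xeb  N=0 Z=0
after  7: r0=0xf7 r1=0x61 r2=0xf7 r3=0xeb  N=1 Z=0
after  8: r0=0xf7 r1=0x61 r2=0x58 r3=0xeb  N=0 Z=0
-- IRQ taken; context saved, return-PC = 9 --

SAVED = 0x58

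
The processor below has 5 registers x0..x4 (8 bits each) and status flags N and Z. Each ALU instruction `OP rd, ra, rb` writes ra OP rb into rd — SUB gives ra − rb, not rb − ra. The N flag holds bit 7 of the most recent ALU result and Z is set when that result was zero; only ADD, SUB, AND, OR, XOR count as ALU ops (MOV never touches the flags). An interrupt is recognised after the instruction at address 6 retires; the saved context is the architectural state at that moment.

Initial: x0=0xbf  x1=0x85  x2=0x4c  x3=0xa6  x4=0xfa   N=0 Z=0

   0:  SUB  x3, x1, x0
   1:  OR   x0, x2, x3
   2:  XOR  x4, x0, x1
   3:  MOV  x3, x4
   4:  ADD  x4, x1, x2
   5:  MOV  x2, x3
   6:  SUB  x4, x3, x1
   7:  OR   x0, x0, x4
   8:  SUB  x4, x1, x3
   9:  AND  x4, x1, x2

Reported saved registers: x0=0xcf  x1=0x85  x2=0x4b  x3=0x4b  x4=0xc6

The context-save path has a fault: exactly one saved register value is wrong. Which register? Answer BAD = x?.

BAD = x0

after  0: x0=0xbf x1=0x85 x2=0x4c x3=0xc6 x4=0xfa  N=1 Z=0
after  1: x0=0xce x1=0x85 x2=0x4c x3=0xc6 x4=0xfa  N=1 Z=0
after  2: x0=0xce x1=0x85 x2=0x4c x3=0xc6 x4=0x4b  N=0 Z=0
after  3: x0=0xce x1=0x85 x2=0x4c x3=0x4b x4=0x4b  N=0 Z=0
after  4: x0=0xce x1=0x85 x2=0x4c x3=0x4b x4=0xd1  N=1 Z=0
after  5: x0=0xce x1=0x85 x2=0x4b x3=0x4b x4=0xd1  N=1 Z=0
after  6: x0=0xce x1=0x85 x2=0x4b x3=0x4b x4=0xc6  N=1 Z=0
-- IRQ taken; context saved, return-PC = 7 --
mismatch: x0: reported 0xcf vs actual 0xce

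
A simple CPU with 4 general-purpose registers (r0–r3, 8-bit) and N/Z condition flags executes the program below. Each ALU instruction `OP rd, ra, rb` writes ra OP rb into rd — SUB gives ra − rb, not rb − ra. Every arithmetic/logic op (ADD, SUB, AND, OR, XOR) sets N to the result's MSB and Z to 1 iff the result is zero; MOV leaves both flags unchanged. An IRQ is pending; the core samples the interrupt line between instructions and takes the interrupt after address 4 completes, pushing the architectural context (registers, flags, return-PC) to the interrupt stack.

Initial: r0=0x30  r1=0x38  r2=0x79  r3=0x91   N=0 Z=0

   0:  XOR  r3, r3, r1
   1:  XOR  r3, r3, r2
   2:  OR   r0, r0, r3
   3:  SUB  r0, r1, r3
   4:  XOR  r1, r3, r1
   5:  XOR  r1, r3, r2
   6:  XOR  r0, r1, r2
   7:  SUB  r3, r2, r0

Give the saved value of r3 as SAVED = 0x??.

SAVED = 0xd0

after  0: r0=0x30 r1=0x38 r2=0x79 r3=0xa9  N=1 Z=0
after  1: r0=0x30 r1=0x38 r2=0x79 r3=0xd0  N=1 Z=0
after  2: r0=0xf0 r1=0x38 r2=0x79 r3=0xd0  N=1 Z=0
after  3: r0=0x68 r1=0x38 r2=0x79 r3=0xd0  N=0 Z=0
after  4: r0=0x68 r1=0xe8 r2=0x79 r3=0xd0  N=1 Z=0
-- IRQ taken; context saved, return-PC = 5 --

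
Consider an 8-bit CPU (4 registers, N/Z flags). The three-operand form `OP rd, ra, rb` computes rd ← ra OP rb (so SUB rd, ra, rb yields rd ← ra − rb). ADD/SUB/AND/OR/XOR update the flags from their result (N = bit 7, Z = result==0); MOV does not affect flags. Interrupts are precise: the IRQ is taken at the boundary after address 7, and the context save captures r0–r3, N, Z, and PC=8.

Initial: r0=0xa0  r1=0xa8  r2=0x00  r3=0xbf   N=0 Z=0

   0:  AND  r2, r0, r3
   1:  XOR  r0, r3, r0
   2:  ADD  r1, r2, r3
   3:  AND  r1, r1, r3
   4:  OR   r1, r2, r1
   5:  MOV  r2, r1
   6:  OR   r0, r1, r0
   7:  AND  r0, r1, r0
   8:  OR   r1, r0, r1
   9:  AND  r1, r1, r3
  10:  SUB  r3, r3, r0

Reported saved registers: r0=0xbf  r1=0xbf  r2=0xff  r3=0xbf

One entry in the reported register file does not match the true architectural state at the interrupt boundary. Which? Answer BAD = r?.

BAD = r2

after  0: r0=0xa0 r1=0xa8 r2=0xa0 r3=0xbf  N=1 Z=0
after  1: r0=0x1f r1=0xa8 r2=0xa0 r3=0xbf  N=0 Z=0
after  2: r0=0x1f r1=0x5f r2=0xa0 r3=0xbf  N=0 Z=0
after  3: r0=0x1f r1=0x1f r2=0xa0 r3=0xbf  N=0 Z=0
after  4: r0=0x1f r1=0xbf r2=0xa0 r3=0xbf  N=1 Z=0
after  5: r0=0x1f r1=0xbf r2=0xbf r3=0xbf  N=1 Z=0
after  6: r0=0xbf r1=0xbf r2=0xbf r3=0xbf  N=1 Z=0
after  7: r0=0xbf r1=0xbf r2=0xbf r3=0xbf  N=1 Z=0
-- IRQ taken; context saved, return-PC = 8 --
mismatch: r2: reported 0xff vs actual 0xbf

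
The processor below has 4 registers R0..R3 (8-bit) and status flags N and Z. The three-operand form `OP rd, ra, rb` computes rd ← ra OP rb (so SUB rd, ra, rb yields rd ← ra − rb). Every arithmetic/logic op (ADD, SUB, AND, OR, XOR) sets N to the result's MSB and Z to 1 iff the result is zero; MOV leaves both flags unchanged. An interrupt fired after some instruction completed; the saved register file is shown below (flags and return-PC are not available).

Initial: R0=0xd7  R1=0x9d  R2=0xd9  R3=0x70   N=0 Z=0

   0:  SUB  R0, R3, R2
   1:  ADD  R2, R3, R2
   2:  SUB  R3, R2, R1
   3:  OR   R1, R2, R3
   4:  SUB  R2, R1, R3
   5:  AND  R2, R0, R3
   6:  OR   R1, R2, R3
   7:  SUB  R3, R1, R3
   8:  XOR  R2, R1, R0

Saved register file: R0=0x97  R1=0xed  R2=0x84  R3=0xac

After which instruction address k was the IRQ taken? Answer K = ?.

after  0: R0=0x97 R1=0x9d R2=0xd9 R3=0x70  N=1 Z=0
after  1: R0=0x97 R1=0x9d R2=0x49 R3=0x70  N=0 Z=0
after  2: R0=0x97 R1=0x9d R2=0x49 R3=0xac  N=1 Z=0
after  3: R0=0x97 R1=0xed R2=0x49 R3=0xac  N=1 Z=0
after  4: R0=0x97 R1=0xed R2=0x41 R3=0xac  N=0 Z=0
after  5: R0=0x97 R1=0xed R2=0x84 R3=0xac  N=1 Z=0
-- IRQ taken; context saved, return-PC = 6 --

K = 5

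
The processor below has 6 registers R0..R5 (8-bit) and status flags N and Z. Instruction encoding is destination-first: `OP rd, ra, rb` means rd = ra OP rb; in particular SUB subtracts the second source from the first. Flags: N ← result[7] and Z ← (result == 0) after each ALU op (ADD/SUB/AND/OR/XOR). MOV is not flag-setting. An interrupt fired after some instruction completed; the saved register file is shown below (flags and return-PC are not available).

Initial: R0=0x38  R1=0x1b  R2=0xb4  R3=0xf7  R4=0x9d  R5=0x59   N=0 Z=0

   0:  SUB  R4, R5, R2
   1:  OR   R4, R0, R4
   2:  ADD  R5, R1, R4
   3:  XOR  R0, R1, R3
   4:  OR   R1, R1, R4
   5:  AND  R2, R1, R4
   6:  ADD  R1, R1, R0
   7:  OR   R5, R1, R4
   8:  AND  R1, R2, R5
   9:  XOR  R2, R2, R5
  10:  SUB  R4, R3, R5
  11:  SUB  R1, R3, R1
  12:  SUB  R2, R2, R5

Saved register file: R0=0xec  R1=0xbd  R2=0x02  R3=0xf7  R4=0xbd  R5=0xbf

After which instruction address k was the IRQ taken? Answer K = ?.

K = 9

after  0: R0=0x38 R1=0x1b R2=0xb4 R3=0xf7 R4=0xa5 R5=0x59  N=1 Z=0
after  1: R0=0x38 R1=0x1b R2=0xb4 R3=0xf7 R4=0xbd R5=0x59  N=1 Z=0
after  2: R0=0x38 R1=0x1b R2=0xb4 R3=0xf7 R4=0xbd R5=0xd8  N=1 Z=0
after  3: R0=0xec R1=0x1b R2=0xb4 R3=0xf7 R4=0xbd R5=0xd8  N=1 Z=0
after  4: R0=0xec R1=0xbf R2=0xb4 R3=0xf7 R4=0xbd R5=0xd8  N=1 Z=0
after  5: R0=0xec R1=0xbf R2=0xbd R3=0xf7 R4=0xbd R5=0xd8  N=1 Z=0
after  6: R0=0xec R1=0xab R2=0xbd R3=0xf7 R4=0xbd R5=0xd8  N=1 Z=0
after  7: R0=0xec R1=0xab R2=0xbd R3=0xf7 R4=0xbd R5=0xbf  N=1 Z=0
after  8: R0=0xec R1=0xbd R2=0xbd R3=0xf7 R4=0xbd R5=0xbf  N=1 Z=0
after  9: R0=0xec R1=0xbd R2=0x02 R3=0xf7 R4=0xbd R5=0xbf  N=0 Z=0
-- IRQ taken; context saved, return-PC = 10 --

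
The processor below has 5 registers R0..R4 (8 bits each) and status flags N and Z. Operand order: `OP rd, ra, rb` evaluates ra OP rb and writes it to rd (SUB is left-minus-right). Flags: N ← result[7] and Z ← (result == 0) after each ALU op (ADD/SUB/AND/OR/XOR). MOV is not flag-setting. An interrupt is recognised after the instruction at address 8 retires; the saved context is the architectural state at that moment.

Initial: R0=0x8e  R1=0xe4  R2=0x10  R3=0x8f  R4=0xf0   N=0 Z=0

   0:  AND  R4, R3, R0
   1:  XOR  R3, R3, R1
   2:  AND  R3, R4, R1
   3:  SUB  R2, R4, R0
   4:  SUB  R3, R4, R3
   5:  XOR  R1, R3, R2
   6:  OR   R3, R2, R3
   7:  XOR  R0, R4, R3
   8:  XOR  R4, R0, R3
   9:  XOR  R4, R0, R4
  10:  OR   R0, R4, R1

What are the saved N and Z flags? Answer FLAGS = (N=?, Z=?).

FLAGS = (N=1, Z=0)

after  0: R0=0x8e R1=0xe4 R2=0x10 R3=0x8f R4=0x8e  N=1 Z=0
after  1: R0=0x8e R1=0xe4 R2=0x10 R3=0x6b R4=0x8e  N=0 Z=0
after  2: R0=0x8e R1=0xe4 R2=0x10 R3=0x84 R4=0x8e  N=1 Z=0
after  3: R0=0x8e R1=0xe4 R2=0x00 R3=0x84 R4=0x8e  N=0 Z=1
after  4: R0=0x8e R1=0xe4 R2=0x00 R3=0x0a R4=0x8e  N=0 Z=0
after  5: R0=0x8e R1=0x0a R2=0x00 R3=0x0a R4=0x8e  N=0 Z=0
after  6: R0=0x8e R1=0x0a R2=0x00 R3=0x0a R4=0x8e  N=0 Z=0
after  7: R0=0x84 R1=0x0a R2=0x00 R3=0x0a R4=0x8e  N=1 Z=0
after  8: R0=0x84 R1=0x0a R2=0x00 R3=0x0a R4=0x8e  N=1 Z=0
-- IRQ taken; context saved, return-PC = 9 --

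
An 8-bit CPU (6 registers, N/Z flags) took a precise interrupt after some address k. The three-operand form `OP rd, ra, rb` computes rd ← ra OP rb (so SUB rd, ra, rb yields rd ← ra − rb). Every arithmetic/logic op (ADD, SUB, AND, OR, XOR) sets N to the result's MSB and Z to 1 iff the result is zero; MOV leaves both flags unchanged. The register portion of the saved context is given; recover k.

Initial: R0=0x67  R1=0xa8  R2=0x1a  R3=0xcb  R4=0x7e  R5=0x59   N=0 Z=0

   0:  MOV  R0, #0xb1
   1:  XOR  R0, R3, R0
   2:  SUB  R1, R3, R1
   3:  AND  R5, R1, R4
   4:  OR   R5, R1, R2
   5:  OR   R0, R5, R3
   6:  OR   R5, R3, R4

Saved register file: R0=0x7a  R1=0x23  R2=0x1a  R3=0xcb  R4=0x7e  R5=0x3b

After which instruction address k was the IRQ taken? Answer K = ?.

K = 4

after  0: R0=0xb1 R1=0xa8 R2=0x1a R3=0xcb R4=0x7e R5=0x59  N=0 Z=0
after  1: R0=0x7a R1=0xa8 R2=0x1a R3=0xcb R4=0x7e R5=0x59  N=0 Z=0
after  2: R0=0x7a R1=0x23 R2=0x1a R3=0xcb R4=0x7e R5=0x59  N=0 Z=0
after  3: R0=0x7a R1=0x23 R2=0x1a R3=0xcb R4=0x7e R5=0x22  N=0 Z=0
after  4: R0=0x7a R1=0x23 R2=0x1a R3=0xcb R4=0x7e R5=0x3b  N=0 Z=0
-- IRQ taken; context saved, return-PC = 5 --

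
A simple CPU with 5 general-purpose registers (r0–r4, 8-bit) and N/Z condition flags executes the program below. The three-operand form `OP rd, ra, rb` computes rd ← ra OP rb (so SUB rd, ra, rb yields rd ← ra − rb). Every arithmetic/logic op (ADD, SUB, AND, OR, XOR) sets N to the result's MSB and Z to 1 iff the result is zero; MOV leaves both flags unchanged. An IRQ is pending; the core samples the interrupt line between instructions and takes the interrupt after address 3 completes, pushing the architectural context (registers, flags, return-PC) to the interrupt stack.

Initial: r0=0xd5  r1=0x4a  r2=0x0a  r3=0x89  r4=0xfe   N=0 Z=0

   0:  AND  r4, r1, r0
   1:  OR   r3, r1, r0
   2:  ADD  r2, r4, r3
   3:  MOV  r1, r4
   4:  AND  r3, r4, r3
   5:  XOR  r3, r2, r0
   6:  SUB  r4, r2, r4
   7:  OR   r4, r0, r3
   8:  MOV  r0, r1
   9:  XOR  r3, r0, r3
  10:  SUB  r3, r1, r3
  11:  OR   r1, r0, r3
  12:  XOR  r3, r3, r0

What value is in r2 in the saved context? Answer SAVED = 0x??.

after  0: r0=0xd5 r1=0x4a r2=0x0a r3=0x89 r4=0x40  N=0 Z=0
after  1: r0=0xd5 r1=0x4a r2=0x0a r3=0xdf r4=0x40  N=1 Z=0
after  2: r0=0xd5 r1=0x4a r2=0x1f r3=0xdf r4=0x40  N=0 Z=0
after  3: r0=0xd5 r1=0x40 r2=0x1f r3=0xdf r4=0x40  N=0 Z=0
-- IRQ taken; context saved, return-PC = 4 --

SAVED = 0x1f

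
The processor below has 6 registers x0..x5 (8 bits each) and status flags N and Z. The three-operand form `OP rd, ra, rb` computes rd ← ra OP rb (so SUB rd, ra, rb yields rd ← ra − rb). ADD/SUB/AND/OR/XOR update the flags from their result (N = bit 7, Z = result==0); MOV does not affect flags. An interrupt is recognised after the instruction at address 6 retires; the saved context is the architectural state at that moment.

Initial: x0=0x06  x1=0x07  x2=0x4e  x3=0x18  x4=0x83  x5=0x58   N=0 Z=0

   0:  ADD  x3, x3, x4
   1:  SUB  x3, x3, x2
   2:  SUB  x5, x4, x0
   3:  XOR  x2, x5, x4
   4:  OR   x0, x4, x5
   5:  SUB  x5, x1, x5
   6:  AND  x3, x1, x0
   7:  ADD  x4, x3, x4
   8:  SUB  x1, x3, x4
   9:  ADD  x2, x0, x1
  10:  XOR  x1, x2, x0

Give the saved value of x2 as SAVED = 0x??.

after  0: x0=0x06 x1=0x07 x2=0x4e x3=0x9b x4=0x83 x5=0x58  N=1 Z=0
after  1: x0=0x06 x1=0x07 x2=0x4e x3=0x4d x4=0x83 x5=0x58  N=0 Z=0
after  2: x0=0x06 x1=0x07 x2=0x4e x3=0x4d x4=0x83 x5=0x7d  N=0 Z=0
after  3: x0=0x06 x1=0x07 x2=0xfe x3=0x4d x4=0x83 x5=0x7d  N=1 Z=0
after  4: x0=0xff x1=0x07 x2=0xfe x3=0x4d x4=0x83 x5=0x7d  N=1 Z=0
after  5: x0=0xff x1=0x07 x2=0xfe x3=0x4d x4=0x83 x5=0x8a  N=1 Z=0
after  6: x0=0xff x1=0x07 x2=0xfe x3=0x07 x4=0x83 x5=0x8a  N=0 Z=0
-- IRQ taken; context saved, return-PC = 7 --

SAVED = 0xfe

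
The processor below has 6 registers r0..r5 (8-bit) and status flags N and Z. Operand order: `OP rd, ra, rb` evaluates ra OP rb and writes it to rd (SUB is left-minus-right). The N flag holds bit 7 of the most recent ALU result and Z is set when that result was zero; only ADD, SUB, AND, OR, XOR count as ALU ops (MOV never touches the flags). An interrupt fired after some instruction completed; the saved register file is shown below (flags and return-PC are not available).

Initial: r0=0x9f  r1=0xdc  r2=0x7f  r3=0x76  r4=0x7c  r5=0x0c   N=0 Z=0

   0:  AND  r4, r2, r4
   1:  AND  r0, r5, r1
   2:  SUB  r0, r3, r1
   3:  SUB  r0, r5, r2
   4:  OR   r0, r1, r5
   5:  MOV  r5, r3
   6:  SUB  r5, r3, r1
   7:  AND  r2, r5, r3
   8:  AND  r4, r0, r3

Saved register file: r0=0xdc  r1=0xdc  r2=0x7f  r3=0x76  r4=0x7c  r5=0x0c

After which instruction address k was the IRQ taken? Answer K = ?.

K = 4

after  0: r0=0x9f r1=0xdc r2=0x7f r3=0x76 r4=0x7c r5=0x0c  N=0 Z=0
after  1: r0=0x0c r1=0xdc r2=0x7f r3=0x76 r4=0x7c r5=0x0c  N=0 Z=0
after  2: r0=0x9a r1=0xdc r2=0x7f r3=0x76 r4=0x7c r5=0x0c  N=1 Z=0
after  3: r0=0x8d r1=0xdc r2=0x7f r3=0x76 r4=0x7c r5=0x0c  N=1 Z=0
after  4: r0=0xdc r1=0xdc r2=0x7f r3=0x76 r4=0x7c r5=0x0c  N=1 Z=0
-- IRQ taken; context saved, return-PC = 5 --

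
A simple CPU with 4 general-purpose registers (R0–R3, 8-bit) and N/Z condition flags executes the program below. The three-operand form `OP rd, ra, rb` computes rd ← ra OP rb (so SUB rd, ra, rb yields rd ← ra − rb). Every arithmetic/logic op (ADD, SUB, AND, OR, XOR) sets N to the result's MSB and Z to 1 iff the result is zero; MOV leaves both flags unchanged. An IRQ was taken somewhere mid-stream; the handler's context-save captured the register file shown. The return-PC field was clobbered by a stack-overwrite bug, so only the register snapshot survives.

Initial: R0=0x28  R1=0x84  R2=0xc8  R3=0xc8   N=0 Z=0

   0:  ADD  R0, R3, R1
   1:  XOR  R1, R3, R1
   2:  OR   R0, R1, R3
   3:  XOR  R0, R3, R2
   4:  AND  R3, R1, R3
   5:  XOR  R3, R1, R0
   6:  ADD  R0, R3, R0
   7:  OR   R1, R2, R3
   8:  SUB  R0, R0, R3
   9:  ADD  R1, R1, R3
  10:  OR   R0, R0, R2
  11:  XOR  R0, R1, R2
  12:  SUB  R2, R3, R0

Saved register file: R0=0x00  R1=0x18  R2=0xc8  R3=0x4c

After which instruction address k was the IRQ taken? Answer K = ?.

K = 9

after  0: R0=0x4c R1=0x84 R2=0xc8 R3=0xc8  N=0 Z=0
after  1: R0=0x4c R1=0x4c R2=0xc8 R3=0xc8  N=0 Z=0
after  2: R0=0xcc R1=0x4c R2=0xc8 R3=0xc8  N=1 Z=0
after  3: R0=0x00 R1=0x4c R2=0xc8 R3=0xc8  N=0 Z=1
after  4: R0=0x00 R1=0x4c R2=0xc8 R3=0x48  N=0 Z=0
after  5: R0=0x00 R1=0x4c R2=0xc8 R3=0x4c  N=0 Z=0
after  6: R0=0x4c R1=0x4c R2=0xc8 R3=0x4c  N=0 Z=0
after  7: R0=0x4c R1=0xcc R2=0xc8 R3=0x4c  N=1 Z=0
after  8: R0=0x00 R1=0xcc R2=0xc8 R3=0x4c  N=0 Z=1
after  9: R0=0x00 R1=0x18 R2=0xc8 R3=0x4c  N=0 Z=0
-- IRQ taken; context saved, return-PC = 10 --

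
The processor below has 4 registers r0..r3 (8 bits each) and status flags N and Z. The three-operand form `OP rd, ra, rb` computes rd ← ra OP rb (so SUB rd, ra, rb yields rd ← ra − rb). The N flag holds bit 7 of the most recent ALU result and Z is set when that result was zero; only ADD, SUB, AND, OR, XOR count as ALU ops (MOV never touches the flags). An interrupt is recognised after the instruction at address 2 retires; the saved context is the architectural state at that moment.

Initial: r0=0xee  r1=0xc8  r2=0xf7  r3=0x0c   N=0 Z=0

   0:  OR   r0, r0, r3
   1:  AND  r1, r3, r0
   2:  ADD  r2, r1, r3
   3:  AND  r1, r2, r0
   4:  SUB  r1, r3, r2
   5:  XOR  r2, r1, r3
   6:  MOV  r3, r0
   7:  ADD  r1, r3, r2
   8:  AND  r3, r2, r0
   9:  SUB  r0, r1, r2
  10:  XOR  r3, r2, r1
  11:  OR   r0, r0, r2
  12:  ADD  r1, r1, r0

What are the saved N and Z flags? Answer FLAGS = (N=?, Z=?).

after  0: r0=0xee r1=0xc8 r2=0xf7 r3=0x0c  N=1 Z=0
after  1: r0=0xee r1=0x0c r2=0xf7 r3=0x0c  N=0 Z=0
after  2: r0=0xee r1=0x0c r2=0x18 r3=0x0c  N=0 Z=0
-- IRQ taken; context saved, return-PC = 3 --

FLAGS = (N=0, Z=0)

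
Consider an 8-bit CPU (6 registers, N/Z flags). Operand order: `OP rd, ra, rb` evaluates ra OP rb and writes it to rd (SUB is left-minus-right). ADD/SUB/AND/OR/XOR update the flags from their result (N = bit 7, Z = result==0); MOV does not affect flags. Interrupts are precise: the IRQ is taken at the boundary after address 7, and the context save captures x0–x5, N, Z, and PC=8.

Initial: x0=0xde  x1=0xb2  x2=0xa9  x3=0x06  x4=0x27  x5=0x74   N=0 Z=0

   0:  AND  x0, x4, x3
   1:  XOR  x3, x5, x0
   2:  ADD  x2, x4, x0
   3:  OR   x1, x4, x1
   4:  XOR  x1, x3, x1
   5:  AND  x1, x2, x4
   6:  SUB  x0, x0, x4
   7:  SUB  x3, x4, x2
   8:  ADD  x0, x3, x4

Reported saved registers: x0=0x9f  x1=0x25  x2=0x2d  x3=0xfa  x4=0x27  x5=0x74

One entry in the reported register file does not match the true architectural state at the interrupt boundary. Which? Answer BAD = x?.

after  0: x0=0x06 x1=0xb2 x2=0xa9 x3=0x06 x4=0x27 x5=0x74  N=0 Z=0
after  1: x0=0x06 x1=0xb2 x2=0xa9 x3=0x72 x4=0x27 x5=0x74  N=0 Z=0
after  2: x0=0x06 x1=0xb2 x2=0x2d x3=0x72 x4=0x27 x5=0x74  N=0 Z=0
after  3: x0=0x06 x1=0xb7 x2=0x2d x3=0x72 x4=0x27 x5=0x74  N=1 Z=0
after  4: x0=0x06 x1=0xc5 x2=0x2d x3=0x72 x4=0x27 x5=0x74  N=1 Z=0
after  5: x0=0x06 x1=0x25 x2=0x2d x3=0x72 x4=0x27 x5=0x74  N=0 Z=0
after  6: x0=0xdf x1=0x25 x2=0x2d x3=0x72 x4=0x27 x5=0x74  N=1 Z=0
after  7: x0=0xdf x1=0x25 x2=0x2d x3=0xfa x4=0x27 x5=0x74  N=1 Z=0
-- IRQ taken; context saved, return-PC = 8 --
mismatch: x0: reported 0x9f vs actual 0xdf

BAD = x0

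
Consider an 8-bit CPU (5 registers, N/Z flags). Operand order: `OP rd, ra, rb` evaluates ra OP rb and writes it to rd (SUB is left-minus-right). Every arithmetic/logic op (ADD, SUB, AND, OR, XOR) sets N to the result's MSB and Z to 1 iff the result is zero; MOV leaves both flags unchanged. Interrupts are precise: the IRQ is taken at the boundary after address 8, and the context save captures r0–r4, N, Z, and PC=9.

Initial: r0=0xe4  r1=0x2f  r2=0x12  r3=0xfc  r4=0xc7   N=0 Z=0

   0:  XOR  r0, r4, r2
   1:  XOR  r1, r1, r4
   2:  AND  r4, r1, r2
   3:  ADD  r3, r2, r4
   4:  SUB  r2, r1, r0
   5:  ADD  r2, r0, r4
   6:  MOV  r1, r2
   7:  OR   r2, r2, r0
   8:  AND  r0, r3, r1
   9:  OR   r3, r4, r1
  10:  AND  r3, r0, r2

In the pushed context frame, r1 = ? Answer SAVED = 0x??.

after  0: r0=0xd5 r1=0x2f r2=0x12 r3=0xfc r4=0xc7  N=1 Z=0
after  1: r0=0xd5 r1=0xe8 r2=0x12 r3=0xfc r4=0xc7  N=1 Z=0
after  2: r0=0xd5 r1=0xe8 r2=0x12 r3=0xfc r4=0x00  N=0 Z=1
after  3: r0=0xd5 r1=0xe8 r2=0x12 r3=0x12 r4=0x00  N=0 Z=0
after  4: r0=0xd5 r1=0xe8 r2=0x13 r3=0x12 r4=0x00  N=0 Z=0
after  5: r0=0xd5 r1=0xe8 r2=0xd5 r3=0x12 r4=0x00  N=1 Z=0
after  6: r0=0xd5 r1=0xd5 r2=0xd5 r3=0x12 r4=0x00  N=1 Z=0
after  7: r0=0xd5 r1=0xd5 r2=0xd5 r3=0x12 r4=0x00  N=1 Z=0
after  8: r0=0x10 r1=0xd5 r2=0xd5 r3=0x12 r4=0x00  N=0 Z=0
-- IRQ taken; context saved, return-PC = 9 --

SAVED = 0xd5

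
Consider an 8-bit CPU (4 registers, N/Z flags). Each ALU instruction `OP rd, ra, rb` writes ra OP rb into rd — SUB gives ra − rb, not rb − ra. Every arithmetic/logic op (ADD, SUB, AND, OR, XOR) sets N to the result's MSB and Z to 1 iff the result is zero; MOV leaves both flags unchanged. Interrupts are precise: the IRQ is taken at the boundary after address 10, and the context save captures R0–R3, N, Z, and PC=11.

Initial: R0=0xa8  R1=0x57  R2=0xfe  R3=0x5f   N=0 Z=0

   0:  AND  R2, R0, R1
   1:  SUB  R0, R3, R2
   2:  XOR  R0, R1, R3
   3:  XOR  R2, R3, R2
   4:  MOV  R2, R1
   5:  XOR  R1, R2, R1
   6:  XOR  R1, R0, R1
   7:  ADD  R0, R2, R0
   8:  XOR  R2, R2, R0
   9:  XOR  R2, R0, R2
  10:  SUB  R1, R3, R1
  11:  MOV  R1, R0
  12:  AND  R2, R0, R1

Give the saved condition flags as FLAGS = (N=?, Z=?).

FLAGS = (N=0, Z=0)

after  0: R0=0xa8 R1=0x57 R2=0x00 R3=0x5f  N=0 Z=1
after  1: R0=0x5f R1=0x57 R2=0x00 R3=0x5f  N=0 Z=0
after  2: R0=0x08 R1=0x57 R2=0x00 R3=0x5f  N=0 Z=0
after  3: R0=0x08 R1=0x57 R2=0x5f R3=0x5f  N=0 Z=0
after  4: R0=0x08 R1=0x57 R2=0x57 R3=0x5f  N=0 Z=0
after  5: R0=0x08 R1=0x00 R2=0x57 R3=0x5f  N=0 Z=1
after  6: R0=0x08 R1=0x08 R2=0x57 R3=0x5f  N=0 Z=0
after  7: R0=0x5f R1=0x08 R2=0x57 R3=0x5f  N=0 Z=0
after  8: R0=0x5f R1=0x08 R2=0x08 R3=0x5f  N=0 Z=0
after  9: R0=0x5f R1=0x08 R2=0x57 R3=0x5f  N=0 Z=0
after 10: R0=0x5f R1=0x57 R2=0x57 R3=0x5f  N=0 Z=0
-- IRQ taken; context saved, return-PC = 11 --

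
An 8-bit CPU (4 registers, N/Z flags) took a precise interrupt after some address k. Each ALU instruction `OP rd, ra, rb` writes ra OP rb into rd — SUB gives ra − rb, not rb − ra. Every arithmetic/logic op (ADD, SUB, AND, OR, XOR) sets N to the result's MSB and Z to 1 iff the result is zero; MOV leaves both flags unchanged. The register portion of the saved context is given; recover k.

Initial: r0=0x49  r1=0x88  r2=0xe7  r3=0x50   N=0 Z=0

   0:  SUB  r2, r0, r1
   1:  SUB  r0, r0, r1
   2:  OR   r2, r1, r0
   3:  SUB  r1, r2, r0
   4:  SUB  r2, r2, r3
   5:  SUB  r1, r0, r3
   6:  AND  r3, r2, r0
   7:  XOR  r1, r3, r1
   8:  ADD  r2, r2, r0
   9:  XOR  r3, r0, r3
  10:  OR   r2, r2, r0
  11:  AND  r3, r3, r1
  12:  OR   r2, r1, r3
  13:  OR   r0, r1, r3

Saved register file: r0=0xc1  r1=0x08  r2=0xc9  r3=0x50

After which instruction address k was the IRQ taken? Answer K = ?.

after  0: r0=0x49 r1=0x88 r2=0xc1 r3=0x50  N=1 Z=0
after  1: r0=0xc1 r1=0x88 r2=0xc1 r3=0x50  N=1 Z=0
after  2: r0=0xc1 r1=0x88 r2=0xc9 r3=0x50  N=1 Z=0
after  3: r0=0xc1 r1=0x08 r2=0xc9 r3=0x50  N=0 Z=0
-- IRQ taken; context saved, return-PC = 4 --

K = 3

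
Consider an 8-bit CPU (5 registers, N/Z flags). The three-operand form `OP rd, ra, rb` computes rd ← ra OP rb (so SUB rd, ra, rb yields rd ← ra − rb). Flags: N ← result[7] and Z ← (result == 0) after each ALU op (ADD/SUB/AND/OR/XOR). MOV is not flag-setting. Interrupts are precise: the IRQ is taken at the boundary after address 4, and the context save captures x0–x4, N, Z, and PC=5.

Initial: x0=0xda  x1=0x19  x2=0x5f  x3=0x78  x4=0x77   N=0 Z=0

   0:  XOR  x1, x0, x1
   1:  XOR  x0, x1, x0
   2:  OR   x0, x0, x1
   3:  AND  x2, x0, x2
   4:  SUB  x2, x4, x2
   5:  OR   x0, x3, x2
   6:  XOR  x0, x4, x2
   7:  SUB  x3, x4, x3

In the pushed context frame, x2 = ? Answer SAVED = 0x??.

SAVED = 0x1c

after  0: x0=0xda x1=0xc3 x2=0x5f x3=0x78 x4=0x77  N=1 Z=0
after  1: x0=0x19 x1=0xc3 x2=0x5f x3=0x78 x4=0x77  N=0 Z=0
after  2: x0=0xdb x1=0xc3 x2=0x5f x3=0x78 x4=0x77  N=1 Z=0
after  3: x0=0xdb x1=0xc3 x2=0x5b x3=0x78 x4=0x77  N=0 Z=0
after  4: x0=0xdb x1=0xc3 x2=0x1c x3=0x78 x4=0x77  N=0 Z=0
-- IRQ taken; context saved, return-PC = 5 --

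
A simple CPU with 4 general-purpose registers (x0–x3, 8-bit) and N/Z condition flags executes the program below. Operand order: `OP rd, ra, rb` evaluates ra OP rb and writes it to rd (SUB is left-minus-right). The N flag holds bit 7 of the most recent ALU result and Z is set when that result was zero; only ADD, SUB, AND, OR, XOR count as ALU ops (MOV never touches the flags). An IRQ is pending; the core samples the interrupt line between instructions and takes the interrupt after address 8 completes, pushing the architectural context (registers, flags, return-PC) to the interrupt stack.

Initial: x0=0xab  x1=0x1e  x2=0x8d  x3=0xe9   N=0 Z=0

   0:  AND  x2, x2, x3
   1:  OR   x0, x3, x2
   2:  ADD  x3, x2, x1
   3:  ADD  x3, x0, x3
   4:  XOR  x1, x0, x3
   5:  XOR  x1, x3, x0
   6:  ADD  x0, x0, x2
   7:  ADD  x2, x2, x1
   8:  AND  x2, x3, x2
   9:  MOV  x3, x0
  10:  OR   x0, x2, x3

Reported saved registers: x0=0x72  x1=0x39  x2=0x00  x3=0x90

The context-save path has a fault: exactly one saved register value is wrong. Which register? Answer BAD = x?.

after  0: x0=0xab x1=0x1e x2=0x89 x3=0xe9  N=1 Z=0
after  1: x0=0xe9 x1=0x1e x2=0x89 x3=0xe9  N=1 Z=0
after  2: x0=0xe9 x1=0x1e x2=0x89 x3=0xa7  N=1 Z=0
after  3: x0=0xe9 x1=0x1e x2=0x89 x3=0x90  N=1 Z=0
after  4: x0=0xe9 x1=0x79 x2=0x89 x3=0x90  N=0 Z=0
after  5: x0=0xe9 x1=0x79 x2=0x89 x3=0x90  N=0 Z=0
after  6: x0=0x72 x1=0x79 x2=0x89 x3=0x90  N=0 Z=0
after  7: x0=0x72 x1=0x79 x2=0x02 x3=0x90  N=0 Z=0
after  8: x0=0x72 x1=0x79 x2=0x00 x3=0x90  N=0 Z=1
-- IRQ taken; context saved, return-PC = 9 --
mismatch: x1: reported 0x39 vs actual 0x79

BAD = x1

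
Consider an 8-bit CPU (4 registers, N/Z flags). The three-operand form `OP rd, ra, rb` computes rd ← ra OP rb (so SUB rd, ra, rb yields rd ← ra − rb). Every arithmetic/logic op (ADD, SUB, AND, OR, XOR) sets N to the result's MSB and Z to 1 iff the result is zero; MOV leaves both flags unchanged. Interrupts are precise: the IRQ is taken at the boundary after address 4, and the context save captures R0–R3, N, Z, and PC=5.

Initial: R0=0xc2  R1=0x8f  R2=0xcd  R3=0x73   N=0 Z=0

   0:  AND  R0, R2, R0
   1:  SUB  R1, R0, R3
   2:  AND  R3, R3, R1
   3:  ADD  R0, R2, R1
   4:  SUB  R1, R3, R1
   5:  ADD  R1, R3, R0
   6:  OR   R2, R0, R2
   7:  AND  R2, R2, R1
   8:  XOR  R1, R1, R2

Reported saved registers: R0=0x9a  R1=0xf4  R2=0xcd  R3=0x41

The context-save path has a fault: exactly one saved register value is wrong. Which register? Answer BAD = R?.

BAD = R0

after  0: R0=0xc0 R1=0x8f R2=0xcd R3=0x73  N=1 Z=0
after  1: R0=0xc0 R1=0x4d R2=0xcd R3=0x73  N=0 Z=0
after  2: R0=0xc0 R1=0x4d R2=0xcd R3=0x41  N=0 Z=0
after  3: R0=0x1a R1=0x4d R2=0xcd R3=0x41  N=0 Z=0
after  4: R0=0x1a R1=0xf4 R2=0xcd R3=0x41  N=1 Z=0
-- IRQ taken; context saved, return-PC = 5 --
mismatch: R0: reported 0x9a vs actual 0x1a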